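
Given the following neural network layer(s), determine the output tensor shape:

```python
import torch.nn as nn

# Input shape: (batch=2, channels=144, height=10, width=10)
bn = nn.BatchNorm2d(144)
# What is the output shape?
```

Input: (2, 144, 10, 10) -> Output: (2, 144, 10, 10)

Answer: (2, 144, 10, 10)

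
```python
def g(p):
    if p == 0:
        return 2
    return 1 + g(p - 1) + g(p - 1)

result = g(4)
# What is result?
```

g(p) = 1 + 2·g(p-1), g(0)=2. Closed form: (2+1)·2^4 - 1 = 47.

Answer: 47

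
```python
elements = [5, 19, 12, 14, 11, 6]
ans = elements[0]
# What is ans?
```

Trace:
`elements = [5, 19, 12, 14, 11, 6]` → elements = [5, 19, 12, 14, 11, 6]
`ans = elements[0]` → ans = 5
So ans = 5

Answer: 5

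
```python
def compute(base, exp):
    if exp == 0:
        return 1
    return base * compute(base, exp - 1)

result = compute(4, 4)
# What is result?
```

compute(4, 4) = 4 * 4 * 4 * 4 = 256

Answer: 256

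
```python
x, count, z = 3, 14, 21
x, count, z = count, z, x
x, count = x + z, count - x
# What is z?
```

Trace:
`x, count, z = 3, 14, 21` → x = 3; count = 14; z = 21
`x, count, z = count, z, x` → x = 14; count = 21; z = 3
`x, count = x + z, count - x` → x = 17; count = 7
So z = 3

Answer: 3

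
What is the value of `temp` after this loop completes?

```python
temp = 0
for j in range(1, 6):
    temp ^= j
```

XOR of 1 to 5
`temp` takes the values: 0 → 1 → 3 → 0 → 4 → 1

Answer: 1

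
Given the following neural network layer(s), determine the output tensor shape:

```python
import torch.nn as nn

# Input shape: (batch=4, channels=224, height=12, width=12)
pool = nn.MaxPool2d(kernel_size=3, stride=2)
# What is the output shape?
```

Input: (4, 224, 12, 12) -> Output: (4, 224, 5, 5)

Answer: (4, 224, 5, 5)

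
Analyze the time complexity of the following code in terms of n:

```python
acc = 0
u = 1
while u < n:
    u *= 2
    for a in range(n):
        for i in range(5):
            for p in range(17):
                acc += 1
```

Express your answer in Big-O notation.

Each loop level contributes: log n × n × 1 × 1. Multiplying the contributions gives O(n log n).

Answer: O(n log n)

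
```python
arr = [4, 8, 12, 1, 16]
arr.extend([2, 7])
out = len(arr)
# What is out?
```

Trace:
`arr = [4, 8, 12, 1, 16]` → arr = [4, 8, 12, 1, 16]
`arr.extend([2, 7])` → arr = [4, 8, 12, 1, 16, 2, 7]
`out = len(arr)` → out = 7
So out = 7

Answer: 7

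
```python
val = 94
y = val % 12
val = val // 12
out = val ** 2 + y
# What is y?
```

Trace:
`val = 94` → val = 94
`y = val % 12` → y = 10
`val = val // 12` → val = 7
`out = val ** 2 + y` → out = 59
So y = 10

Answer: 10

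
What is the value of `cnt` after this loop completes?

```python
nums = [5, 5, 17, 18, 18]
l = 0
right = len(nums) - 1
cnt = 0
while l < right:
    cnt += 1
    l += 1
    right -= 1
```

Iterations until pointers meet (list length 5)
`cnt` takes the values: 0 → 1 → 2

Answer: 2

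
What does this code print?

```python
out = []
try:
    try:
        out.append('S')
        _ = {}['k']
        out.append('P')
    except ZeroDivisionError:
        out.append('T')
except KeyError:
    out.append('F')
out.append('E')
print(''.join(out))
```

Execution trace: 'S' (inner try body) → 'F' (outer except KeyError) → 'E' (after the try/except). Output: SFE

Answer: SFE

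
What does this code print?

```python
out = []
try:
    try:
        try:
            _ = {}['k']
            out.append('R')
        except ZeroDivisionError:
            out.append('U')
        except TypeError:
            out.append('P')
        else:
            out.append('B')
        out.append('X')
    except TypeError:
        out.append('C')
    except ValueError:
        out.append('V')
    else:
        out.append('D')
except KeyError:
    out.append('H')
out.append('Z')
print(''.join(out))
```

Execution trace: 'H' (outer except KeyError) → 'Z' (after the try/except). Output: HZ

Answer: HZ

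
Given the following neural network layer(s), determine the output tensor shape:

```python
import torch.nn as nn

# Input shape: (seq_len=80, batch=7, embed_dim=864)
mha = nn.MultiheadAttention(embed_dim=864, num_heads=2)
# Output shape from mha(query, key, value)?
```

Input: (80, 7, 864) -> Output: (80, 7, 864)

Answer: (80, 7, 864)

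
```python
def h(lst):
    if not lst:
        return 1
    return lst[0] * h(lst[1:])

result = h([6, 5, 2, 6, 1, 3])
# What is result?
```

Product over [6, 5, 2, 6, 1, 3] = 6 * 5 * 2 * 6 * 1 * 3 = 1080

Answer: 1080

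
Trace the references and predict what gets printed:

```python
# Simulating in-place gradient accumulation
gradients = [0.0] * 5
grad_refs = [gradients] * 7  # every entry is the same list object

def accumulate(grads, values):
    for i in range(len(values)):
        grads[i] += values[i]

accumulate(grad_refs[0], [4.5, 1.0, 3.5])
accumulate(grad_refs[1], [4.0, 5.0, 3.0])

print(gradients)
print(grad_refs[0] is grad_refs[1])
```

Key concept: gradient accumulation aliasing.
Step by step:
`gradients = [0.0] * 5` → gradients = [0.0, 0.0, 0.0, 0.0, 0.0]
`grad_refs = [gradients] * 7` → grad_refs = [[0.0, 0.0, 0.0, 0.0, 0.0], [0.0, 0.0, 0.0, 0.0, 0.0], [0.0, 0.0, 0.0, 0.0, 0.0], [0.0, 0.0, 0.0, 0.0, 0.0], [0.0, 0.0, 0.0, 0.0, 0.0], [0.0, 0.0, 0.0, 0.0, 0.0], [0.0, 0.0, 0.0, 0.0, 0.0]]
`accumulate(grad_refs[0], [4.5, 1.0, 3.5])` → gradients = [4.5, 1.0, 3.5, 0.0, 0.0]; grad_refs = [[4.5, 1.0, 3.5, 0.0, 0.0], [4.5, 1.0, 3.5, 0.0, 0.0], [4.5, 1.0, 3.5, 0.0, 0.0], [4.5, 1.0, 3.5, 0.0, 0.0], [4.5, 1.0, 3.5, 0.0, 0.0], [4.5, 1.0, 3.5, 0.0, 0.0], [4.5, 1.0, 3.5, 0.0, 0.0]]
`accumulate(grad_refs[1], [4.0, 5.0, 3.0])` → gradients = [8.5, 6.0, 6.5, 0.0, 0.0]; grad_refs = [[8.5, 6.0, 6.5, 0.0, 0.0], [8.5, 6.0, 6.5, 0.0, 0.0], [8.5, 6.0, 6.5, 0.0, 0.0], [8.5, 6.0, 6.5, 0.0, 0.0], [8.5, 6.0, 6.5, 0.0, 0.0], [8.5, 6.0, 6.5, 0.0, 0.0], [8.5, 6.0, 6.5, 0.0, 0.0]]
`print(gradients)` → prints [8.5, 6.0, 6.5, 0.0, 0.0]
`print(grad_refs[0] is grad_refs[1])` → prints True

Answer:
[8.5, 6.0, 6.5, 0.0, 0.0]
True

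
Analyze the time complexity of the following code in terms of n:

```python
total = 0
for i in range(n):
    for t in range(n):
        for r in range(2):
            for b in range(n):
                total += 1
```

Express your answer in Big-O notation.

Each loop level contributes: n × n × 1 × n. Multiplying the contributions gives O(n^3).

Answer: O(n^3)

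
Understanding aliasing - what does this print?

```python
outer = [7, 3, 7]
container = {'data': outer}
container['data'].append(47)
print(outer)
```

Key concept: dict holds reference to list.
Step by step:
`outer = [7, 3, 7]` → outer = [7, 3, 7]
`container = {'data': outer}` → container = {'data': [7, 3, 7]}
`container['data'].append(47)` → outer = [7, 3, 7, 47]; container = {'data': [7, 3, 7, 47]}
`print(outer)` → prints [7, 3, 7, 47]

Answer: [7, 3, 7, 47]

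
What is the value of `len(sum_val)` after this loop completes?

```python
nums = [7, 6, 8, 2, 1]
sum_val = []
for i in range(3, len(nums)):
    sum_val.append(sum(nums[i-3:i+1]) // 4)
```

Number of 4-element averages
`sum_val` takes the values: [] → [5] → [5, 4]
So `len(sum_val)` = 2

Answer: 2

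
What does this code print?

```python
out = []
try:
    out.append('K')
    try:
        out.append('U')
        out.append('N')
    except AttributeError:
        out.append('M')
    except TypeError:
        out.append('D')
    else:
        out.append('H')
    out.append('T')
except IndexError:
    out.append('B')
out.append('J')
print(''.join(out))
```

Execution trace: 'K' (try body) → 'U' (inner try body) → 'N' (inner try body, no exception) → 'H' (inner else) → 'T' (try body, no exception) → 'J' (after the try/except). Output: KUNHTJ

Answer: KUNHTJ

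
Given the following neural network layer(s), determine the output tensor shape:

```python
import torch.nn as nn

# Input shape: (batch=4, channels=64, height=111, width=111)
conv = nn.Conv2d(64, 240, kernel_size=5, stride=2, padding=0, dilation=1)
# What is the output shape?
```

Input: (4, 64, 111, 111) -> Output: (4, 240, 54, 54)

Answer: (4, 240, 54, 54)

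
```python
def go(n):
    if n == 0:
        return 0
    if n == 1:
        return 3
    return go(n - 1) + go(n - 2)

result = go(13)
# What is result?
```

Build up from base cases: go(0)=0, go(1)=3, go(2)=3, go(3)=6, go(4)=9, go(5)=15, go(6)=24, ..., go(13)=699

Answer: 699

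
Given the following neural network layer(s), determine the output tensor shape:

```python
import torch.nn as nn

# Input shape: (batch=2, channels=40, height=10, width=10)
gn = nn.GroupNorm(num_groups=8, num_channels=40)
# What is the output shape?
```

Input: (2, 40, 10, 10) -> Output: (2, 40, 10, 10)

Answer: (2, 40, 10, 10)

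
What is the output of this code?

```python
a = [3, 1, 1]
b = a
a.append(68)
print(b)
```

Key concept: basic list aliasing.
Step by step:
`a = [3, 1, 1]` → a = [3, 1, 1]
`b = a` → b = [3, 1, 1] (same object as a)
`a.append(68)` → a = [3, 1, 1, 68] (same object as b); b = [3, 1, 1, 68] (same object as a)
`print(b)` → prints [3, 1, 1, 68]

Answer: [3, 1, 1, 68]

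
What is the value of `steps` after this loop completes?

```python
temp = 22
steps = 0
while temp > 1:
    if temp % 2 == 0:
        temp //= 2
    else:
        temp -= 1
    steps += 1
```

Steps to reduce 22 to 1
`steps` takes the values: 0 → 1 → 2 → 3 → 4 → 5 → 6

Answer: 6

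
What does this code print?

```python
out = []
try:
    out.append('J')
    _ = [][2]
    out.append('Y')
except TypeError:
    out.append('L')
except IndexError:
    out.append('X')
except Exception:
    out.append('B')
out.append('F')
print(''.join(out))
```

Execution trace: 'J' (try body) → 'X' (except IndexError) → 'F' (after the try/except). Output: JXF

Answer: JXF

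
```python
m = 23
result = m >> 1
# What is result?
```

Trace:
`m = 23` → m = 23
`result = m >> 1` → result = 11
So result = 11

Answer: 11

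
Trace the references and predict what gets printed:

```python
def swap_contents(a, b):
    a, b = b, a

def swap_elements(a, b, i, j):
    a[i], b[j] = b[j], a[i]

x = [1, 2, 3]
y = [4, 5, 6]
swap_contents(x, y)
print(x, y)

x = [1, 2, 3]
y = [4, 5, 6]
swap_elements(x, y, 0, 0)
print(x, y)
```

Key concept: parameter rebinding vs mutation.
Step by step:
`x = [1, 2, 3]` → x = [1, 2, 3]
`y = [4, 5, 6]` → y = [4, 5, 6]
`swap_contents(x, y)` → no visible change to tracked variables
`print(x, y)` → prints [1, 2, 3] [4, 5, 6]
`x = [1, 2, 3]` → x = [1, 2, 3]
`y = [4, 5, 6]` → y = [4, 5, 6]
`swap_elements(x, y, 0, 0)` → x = [4, 2, 3]; y = [1, 5, 6]
`print(x, y)` → prints [4, 2, 3] [1, 5, 6]

Answer:
[1, 2, 3] [4, 5, 6]
[4, 2, 3] [1, 5, 6]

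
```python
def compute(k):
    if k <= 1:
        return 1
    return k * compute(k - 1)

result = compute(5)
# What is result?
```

compute(5) = 5 * 4 * 3 * 2 * 1 = 120

Answer: 120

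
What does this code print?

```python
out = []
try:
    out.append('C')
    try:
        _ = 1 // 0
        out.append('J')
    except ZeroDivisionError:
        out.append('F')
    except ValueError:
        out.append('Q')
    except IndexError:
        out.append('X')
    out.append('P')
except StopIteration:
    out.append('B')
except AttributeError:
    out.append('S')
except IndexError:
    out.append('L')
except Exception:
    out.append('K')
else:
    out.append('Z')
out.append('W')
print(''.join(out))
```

Execution trace: 'C' (try body) → 'F' (inner except ZeroDivisionError) → 'P' (try body, no exception) → 'Z' (else) → 'W' (after the try/except). Output: CFPZW

Answer: CFPZW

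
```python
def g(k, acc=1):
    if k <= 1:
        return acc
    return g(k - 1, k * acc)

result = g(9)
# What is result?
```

Accumulator trace (n, acc): (9, 1) -> (8, 9) -> (7, 72) -> (6, 504) -> (5, 3024) -> (4, 15120) -> (3, 60480) -> (2, 181440) -> (1, 362880) -> return 362880

Answer: 362880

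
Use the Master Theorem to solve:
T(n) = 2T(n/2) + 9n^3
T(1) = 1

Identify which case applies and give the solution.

a=2, b=2, f(n)=9n^3. log_2(2) = 1. Since c=3 > 1 and the regularity condition holds (2(n/2)^3 = (2/2^3)n^3 with 2/2^3 < 1), Case 3 applies: T(n) = Θ(f(n)) = O(n^3).

Answer: O(n^3) - Case 3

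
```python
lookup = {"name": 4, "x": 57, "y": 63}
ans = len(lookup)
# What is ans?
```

Trace:
`lookup = {"name": 4, "x": 57, "y": 63}` → lookup = {'name': 4, 'x': 57, 'y': 63}
`ans = len(lookup)` → ans = 3
So ans = 3

Answer: 3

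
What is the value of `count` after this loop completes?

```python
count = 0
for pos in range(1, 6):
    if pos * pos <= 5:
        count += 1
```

Count numbers where pos² ≤ 5
`count` takes the values: 0 → 1 → 2

Answer: 2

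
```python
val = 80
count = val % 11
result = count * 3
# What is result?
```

Trace:
`val = 80` → val = 80
`count = val % 11` → count = 3
`result = count * 3` → result = 9
So result = 9

Answer: 9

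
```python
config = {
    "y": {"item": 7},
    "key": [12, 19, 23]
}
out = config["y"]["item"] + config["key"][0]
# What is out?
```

Trace:
`config = { ...` → config = {'y': {'item': 7}, 'key': [12, 19, 23]}
`out = config["y"]["item"] + config["key"][0]` → out = 19
So out = 19

Answer: 19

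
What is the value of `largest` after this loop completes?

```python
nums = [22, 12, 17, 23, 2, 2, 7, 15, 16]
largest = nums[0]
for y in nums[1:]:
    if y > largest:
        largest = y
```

Maximum of [22, 12, 17, 23, 2, 2, 7, 15, 16]
`largest` takes the values: 22 → 23

Answer: 23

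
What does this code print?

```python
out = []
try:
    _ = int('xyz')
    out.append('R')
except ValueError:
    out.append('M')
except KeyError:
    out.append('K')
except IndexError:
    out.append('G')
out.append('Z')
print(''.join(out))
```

Execution trace: 'M' (except ValueError) → 'Z' (after the try/except). Output: MZ

Answer: MZ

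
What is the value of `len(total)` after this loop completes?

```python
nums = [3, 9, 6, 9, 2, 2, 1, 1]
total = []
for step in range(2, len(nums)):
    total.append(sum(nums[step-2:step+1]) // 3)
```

Number of 3-element averages
`total` takes the values: [] → [6] → [6, 8] → [6, 8, 5] → [6, 8, 5, 4] → [6, 8, 5, 4, 1] → [6, 8, 5, 4, 1, 1]
So `len(total)` = 6

Answer: 6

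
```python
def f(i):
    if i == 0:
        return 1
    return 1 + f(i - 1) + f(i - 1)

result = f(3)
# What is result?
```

f(i) = 1 + 2·f(i-1), f(0)=1. Closed form: (1+1)·2^3 - 1 = 15.

Answer: 15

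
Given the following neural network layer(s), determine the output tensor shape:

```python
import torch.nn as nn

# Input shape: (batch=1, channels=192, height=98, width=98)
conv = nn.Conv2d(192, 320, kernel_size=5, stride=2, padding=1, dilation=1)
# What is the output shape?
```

Input: (1, 192, 98, 98) -> Output: (1, 320, 48, 48)

Answer: (1, 320, 48, 48)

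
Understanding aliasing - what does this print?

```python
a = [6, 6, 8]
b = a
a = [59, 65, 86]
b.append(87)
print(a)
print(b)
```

Key concept: rebinding vs mutation: a is rebound to a new list, b still points at the original.
Step by step:
`a = [6, 6, 8]` → a = [6, 6, 8]
`b = a` → b = [6, 6, 8] (same object as a)
`a = [59, 65, 86]` → a = [59, 65, 86]
`b.append(87)` → b = [6, 6, 8, 87]
`print(a)` → prints [59, 65, 86]
`print(b)` → prints [6, 6, 8, 87]

Answer:
[59, 65, 86]
[6, 6, 8, 87]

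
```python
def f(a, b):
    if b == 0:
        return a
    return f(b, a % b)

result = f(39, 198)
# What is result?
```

f(39, 198) -> f(198, 39) -> f(39, 3) -> f(3, 0) -> 3

Answer: 3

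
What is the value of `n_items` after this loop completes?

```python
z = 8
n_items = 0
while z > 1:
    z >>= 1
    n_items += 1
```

Count right shifts until 1
`n_items` takes the values: 0 → 1 → 2 → 3

Answer: 3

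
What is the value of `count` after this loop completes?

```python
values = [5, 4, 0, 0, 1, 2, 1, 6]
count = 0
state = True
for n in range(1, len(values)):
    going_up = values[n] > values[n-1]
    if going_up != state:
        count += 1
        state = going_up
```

Count direction changes in [5, 4, 0, 0, 1, 2, 1, 6]
`count` takes the values: 0 → 1 → 2 → 3 → 4

Answer: 4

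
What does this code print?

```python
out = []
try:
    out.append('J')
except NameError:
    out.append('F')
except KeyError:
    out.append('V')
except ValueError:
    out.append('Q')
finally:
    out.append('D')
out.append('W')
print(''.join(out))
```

Execution trace: 'J' (try body, no exception) → 'D' (finally) → 'W' (after the try/except). Output: JDW

Answer: JDW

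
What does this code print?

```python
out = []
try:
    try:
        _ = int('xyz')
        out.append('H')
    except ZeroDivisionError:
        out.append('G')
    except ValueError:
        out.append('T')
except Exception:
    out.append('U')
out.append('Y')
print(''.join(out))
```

Execution trace: 'T' (inner except ValueError) → 'Y' (after the try/except). Output: TY

Answer: TY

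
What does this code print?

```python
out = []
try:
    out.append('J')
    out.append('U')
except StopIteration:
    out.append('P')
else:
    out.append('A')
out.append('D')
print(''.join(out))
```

Execution trace: 'J' (try body) → 'U' (try body, no exception) → 'A' (else) → 'D' (after the try/except). Output: JUAD

Answer: JUAD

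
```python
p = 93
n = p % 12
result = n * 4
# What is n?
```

Trace:
`p = 93` → p = 93
`n = p % 12` → n = 9
`result = n * 4` → result = 36
So n = 9

Answer: 9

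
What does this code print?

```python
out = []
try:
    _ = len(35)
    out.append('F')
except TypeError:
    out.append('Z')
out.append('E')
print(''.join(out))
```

Execution trace: 'Z' (except TypeError) → 'E' (after the try/except). Output: ZE

Answer: ZE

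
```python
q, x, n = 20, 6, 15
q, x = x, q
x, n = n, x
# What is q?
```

Trace:
`q, x, n = 20, 6, 15` → q = 20; x = 6; n = 15
`q, x = x, q` → q = 6; x = 20
`x, n = n, x` → x = 15; n = 20
So q = 6

Answer: 6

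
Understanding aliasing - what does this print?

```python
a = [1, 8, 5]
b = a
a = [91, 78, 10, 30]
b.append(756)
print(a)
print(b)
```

Key concept: rebinding vs mutation: a is rebound to a new list, b still points at the original.
Step by step:
`a = [1, 8, 5]` → a = [1, 8, 5]
`b = a` → b = [1, 8, 5] (same object as a)
`a = [91, 78, 10, 30]` → a = [91, 78, 10, 30]
`b.append(756)` → b = [1, 8, 5, 756]
`print(a)` → prints [91, 78, 10, 30]
`print(b)` → prints [1, 8, 5, 756]

Answer:
[91, 78, 10, 30]
[1, 8, 5, 756]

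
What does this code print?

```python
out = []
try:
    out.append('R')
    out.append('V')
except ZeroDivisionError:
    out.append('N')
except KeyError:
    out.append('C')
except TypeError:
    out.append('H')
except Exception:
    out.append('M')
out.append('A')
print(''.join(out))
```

Execution trace: 'R' (try body) → 'V' (try body, no exception) → 'A' (after the try/except). Output: RVA

Answer: RVA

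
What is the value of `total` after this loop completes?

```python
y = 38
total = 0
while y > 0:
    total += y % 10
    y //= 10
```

Sum digits of 38
`total` takes the values: 0 → 8 → 11

Answer: 11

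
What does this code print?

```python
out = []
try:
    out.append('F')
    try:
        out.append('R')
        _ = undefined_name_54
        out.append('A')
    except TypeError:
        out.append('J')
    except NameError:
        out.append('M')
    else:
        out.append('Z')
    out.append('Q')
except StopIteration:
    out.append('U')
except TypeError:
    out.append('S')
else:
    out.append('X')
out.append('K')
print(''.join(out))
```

Execution trace: 'F' (try body) → 'R' (inner try body) → 'M' (inner except NameError) → 'Q' (try body, no exception) → 'X' (else) → 'K' (after the try/except). Output: FRMQXK

Answer: FRMQXK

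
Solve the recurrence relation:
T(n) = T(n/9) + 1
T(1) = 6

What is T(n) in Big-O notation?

Each step divides n by 9 and adds 1. After log_9(n) steps we reach T(1)=6. So T(n) = 1·log_9(n) + 6 = O(log n).

Answer: O(log n)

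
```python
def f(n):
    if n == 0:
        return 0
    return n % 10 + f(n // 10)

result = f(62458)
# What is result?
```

Sum of digits of 62458: 8 + 5 + 4 + 2 + 6 = 25

Answer: 25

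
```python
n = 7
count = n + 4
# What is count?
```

Trace:
`n = 7` → n = 7
`count = n + 4` → count = 11
So count = 11

Answer: 11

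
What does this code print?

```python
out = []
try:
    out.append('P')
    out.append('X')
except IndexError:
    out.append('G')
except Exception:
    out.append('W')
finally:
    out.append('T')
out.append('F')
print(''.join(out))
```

Execution trace: 'P' (try body) → 'X' (try body, no exception) → 'T' (finally) → 'F' (after the try/except). Output: PXTF

Answer: PXTF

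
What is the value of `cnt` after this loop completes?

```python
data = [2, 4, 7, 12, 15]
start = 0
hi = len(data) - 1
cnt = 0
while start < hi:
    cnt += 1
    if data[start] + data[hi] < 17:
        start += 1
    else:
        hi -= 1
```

Steps to find pair summing to 17
`cnt` takes the values: 0 → 1 → 2 → 3 → 4

Answer: 4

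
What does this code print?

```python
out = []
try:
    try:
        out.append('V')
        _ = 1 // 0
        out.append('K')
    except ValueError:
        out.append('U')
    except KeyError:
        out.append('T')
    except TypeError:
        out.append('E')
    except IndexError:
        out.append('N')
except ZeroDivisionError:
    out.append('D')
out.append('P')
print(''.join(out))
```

Execution trace: 'V' (try body) → 'D' (outer except ZeroDivisionError) → 'P' (after the try/except). Output: VDP

Answer: VDP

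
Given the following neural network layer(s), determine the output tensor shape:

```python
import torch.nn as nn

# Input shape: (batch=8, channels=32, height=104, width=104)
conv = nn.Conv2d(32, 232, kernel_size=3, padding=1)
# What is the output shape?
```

Input: (8, 32, 104, 104) -> Output: (8, 232, 104, 104)

Answer: (8, 232, 104, 104)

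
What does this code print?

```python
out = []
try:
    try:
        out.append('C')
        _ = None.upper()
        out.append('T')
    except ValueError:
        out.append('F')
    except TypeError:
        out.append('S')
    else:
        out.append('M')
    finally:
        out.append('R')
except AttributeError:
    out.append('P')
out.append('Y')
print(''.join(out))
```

Execution trace: 'C' (try body) → 'R' (finally) → 'P' (outer except AttributeError) → 'Y' (after the try/except). Output: CRPY

Answer: CRPY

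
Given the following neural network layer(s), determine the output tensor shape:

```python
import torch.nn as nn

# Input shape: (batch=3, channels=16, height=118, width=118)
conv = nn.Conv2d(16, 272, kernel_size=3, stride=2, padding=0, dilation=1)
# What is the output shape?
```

Input: (3, 16, 118, 118) -> Output: (3, 272, 58, 58)

Answer: (3, 272, 58, 58)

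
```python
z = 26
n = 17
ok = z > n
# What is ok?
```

Trace:
`z = 26` → z = 26
`n = 17` → n = 17
`ok = z > n` → ok = True
So ok = True

Answer: True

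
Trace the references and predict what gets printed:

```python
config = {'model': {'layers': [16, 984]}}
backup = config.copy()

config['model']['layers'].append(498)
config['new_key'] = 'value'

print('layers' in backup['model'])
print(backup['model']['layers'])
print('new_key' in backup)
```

Key concept: shallow copy gotcha with nested dict.
Step by step:
`config = {'model': {'layers': [16, 984]}}` → config = {'model': {'layers': [16, 984]}}
`backup = config.copy()` → backup = {'model': {'layers': [16, 984]}}
`config['model']['layers'].append(498)` → config = {'model': {'layers': [16, 984, 498]}}; backup = {'model': {'layers': [16, 984, 498]}}
`config['new_key'] = 'value'` → config = {'model': {'layers': [16, 984, 498]}, 'new_key': 'value'}
`print('layers' in backup['model'])` → prints True
`print(backup['model']['layers'])` → prints [16, 984, 498]
`print('new_key' in backup)` → prints False

Answer:
True
[16, 984, 498]
False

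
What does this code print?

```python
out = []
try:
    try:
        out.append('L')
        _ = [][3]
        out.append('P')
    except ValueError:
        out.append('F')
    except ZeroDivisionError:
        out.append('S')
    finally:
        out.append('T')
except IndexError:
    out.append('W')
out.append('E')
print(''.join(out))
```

Execution trace: 'L' (try body) → 'T' (finally) → 'W' (outer except IndexError) → 'E' (after the try/except). Output: LTWE

Answer: LTWE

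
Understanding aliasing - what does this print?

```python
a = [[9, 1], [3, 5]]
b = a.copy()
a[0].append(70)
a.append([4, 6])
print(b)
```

Key concept: shallow copy with nested lists.
Step by step:
`a = [[9, 1], [3, 5]]` → a = [[9, 1], [3, 5]]
`b = a.copy()` → b = [[9, 1], [3, 5]]
`a[0].append(70)` → a = [[9, 1, 70], [3, 5]]; b = [[9, 1, 70], [3, 5]]
`a.append([4, 6])` → a = [[9, 1, 70], [3, 5], [4, 6]]
`print(b)` → prints [[9, 1, 70], [3, 5]]

Answer: [[9, 1, 70], [3, 5]]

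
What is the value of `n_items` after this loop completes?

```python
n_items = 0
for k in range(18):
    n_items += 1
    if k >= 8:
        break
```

Loop breaks when k reaches 8, n_items is 9
`n_items` takes the values: 0 → 1 → 2 → 3 → 4 → 5 → 6 → 7 → 8 → 9

Answer: 9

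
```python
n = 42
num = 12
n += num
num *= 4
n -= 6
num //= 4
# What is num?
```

Trace:
`n = 42` → n = 42
`num = 12` → num = 12
`n += num` → n = 54
`num *= 4` → num = 48
`n -= 6` → n = 48
`num //= 4` → num = 12
So num = 12

Answer: 12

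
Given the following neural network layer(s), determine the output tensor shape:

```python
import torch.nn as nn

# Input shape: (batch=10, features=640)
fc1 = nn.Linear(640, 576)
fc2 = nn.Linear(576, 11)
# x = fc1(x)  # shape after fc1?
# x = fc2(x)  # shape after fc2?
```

Input: (10, 640) -> after fc1: (10, 576) -> Output: (10, 11)

Answer: (10, 11)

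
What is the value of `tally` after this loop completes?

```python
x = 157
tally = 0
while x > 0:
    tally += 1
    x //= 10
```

Count digits by repeated division by 10
`tally` takes the values: 0 → 1 → 2 → 3

Answer: 3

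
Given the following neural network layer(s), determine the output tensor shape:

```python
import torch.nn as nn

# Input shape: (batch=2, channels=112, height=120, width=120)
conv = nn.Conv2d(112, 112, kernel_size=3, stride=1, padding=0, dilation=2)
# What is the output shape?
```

Input: (2, 112, 120, 120) -> Output: (2, 112, 116, 116)

Answer: (2, 112, 116, 116)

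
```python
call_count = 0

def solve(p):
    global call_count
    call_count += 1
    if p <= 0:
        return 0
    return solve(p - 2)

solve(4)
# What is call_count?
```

Linear recursion stepping by 2: 3 calls from p=4 down to ≤0.

Answer: 3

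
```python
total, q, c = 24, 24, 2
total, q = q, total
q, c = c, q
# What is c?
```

Trace:
`total, q, c = 24, 24, 2` → total = 24; q = 24; c = 2
`total, q = q, total` → total = 24; q = 24
`q, c = c, q` → q = 2; c = 24
So c = 24

Answer: 24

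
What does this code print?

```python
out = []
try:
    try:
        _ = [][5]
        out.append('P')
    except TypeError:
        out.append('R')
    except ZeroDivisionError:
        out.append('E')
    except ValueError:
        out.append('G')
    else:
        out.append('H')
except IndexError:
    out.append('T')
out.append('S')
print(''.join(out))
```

Execution trace: 'T' (outer except IndexError) → 'S' (after the try/except). Output: TS

Answer: TS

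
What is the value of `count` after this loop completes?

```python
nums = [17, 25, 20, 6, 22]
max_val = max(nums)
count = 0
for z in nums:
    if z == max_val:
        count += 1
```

Count of max value 25 in [17, 25, 20, 6, 22]
`count` takes the values: 0 → 1

Answer: 1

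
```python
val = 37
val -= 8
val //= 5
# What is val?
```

Trace:
`val = 37` → val = 37
`val -= 8` → val = 29
`val //= 5` → val = 5
So val = 5

Answer: 5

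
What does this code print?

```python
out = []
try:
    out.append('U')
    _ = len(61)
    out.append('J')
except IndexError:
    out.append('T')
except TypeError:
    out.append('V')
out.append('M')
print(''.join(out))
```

Execution trace: 'U' (try body) → 'V' (except TypeError) → 'M' (after the try/except). Output: UVM

Answer: UVM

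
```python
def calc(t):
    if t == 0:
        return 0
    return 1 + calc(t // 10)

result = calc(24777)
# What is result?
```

Count of digits of 24777: 5

Answer: 5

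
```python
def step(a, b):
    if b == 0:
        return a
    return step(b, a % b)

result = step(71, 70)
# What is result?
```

step(71, 70) -> step(70, 1) -> step(1, 0) -> 1

Answer: 1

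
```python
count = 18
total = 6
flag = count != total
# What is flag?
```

Trace:
`count = 18` → count = 18
`total = 6` → total = 6
`flag = count != total` → flag = True
So flag = True

Answer: True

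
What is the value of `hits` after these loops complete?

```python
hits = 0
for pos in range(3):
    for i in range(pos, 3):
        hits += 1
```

Upper triangle: 3 + 2 + ... + 1
`hits` takes the values: 0 → 1 → 2 → 3 → 4 → 5 → 6

Answer: 6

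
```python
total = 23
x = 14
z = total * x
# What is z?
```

Trace:
`total = 23` → total = 23
`x = 14` → x = 14
`z = total * x` → z = 322
So z = 322

Answer: 322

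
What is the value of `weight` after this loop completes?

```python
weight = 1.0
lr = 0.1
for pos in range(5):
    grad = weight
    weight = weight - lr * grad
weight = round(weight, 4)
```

Gradient descent: w = 1.0 * (1 - 0.1)^5
`weight` takes the values: 1.0 → 0.9 → 0.81 → 0.729 → 0.6561 → 0.59049 → 0.5905

Answer: 0.5905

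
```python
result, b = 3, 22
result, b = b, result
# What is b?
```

Trace:
`result, b = 3, 22` → result = 3; b = 22
`result, b = b, result` → result = 22; b = 3
So b = 3

Answer: 3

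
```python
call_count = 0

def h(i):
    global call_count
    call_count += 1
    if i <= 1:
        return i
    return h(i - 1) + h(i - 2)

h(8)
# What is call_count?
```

Calls(i) = 1 + Calls(i-1) + Calls(i-2); Calls(0)=Calls(1)=1. For i=8 this gives 67.

Answer: 67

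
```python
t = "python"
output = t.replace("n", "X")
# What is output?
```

Trace:
`t = "python"` → t = 'python'
`output = t.replace("n", "X")` → output = 'pythoX'
So output = 'pythoX'

Answer: 'pythoX'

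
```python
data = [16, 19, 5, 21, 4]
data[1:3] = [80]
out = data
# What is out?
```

Trace:
`data = [16, 19, 5, 21, 4]` → data = [16, 19, 5, 21, 4]
`data[1:3] = [80]` → data = [16, 80, 21, 4]
`out = data` → out = [16, 80, 21, 4]
So out = [16, 80, 21, 4]

Answer: [16, 80, 21, 4]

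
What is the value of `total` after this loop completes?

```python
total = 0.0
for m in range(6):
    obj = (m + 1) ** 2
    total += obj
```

Sum of squared losses 1² + 2² + ... + 6²
`total` takes the values: 0.0 → 1.0 → 5.0 → 14.0 → 30.0 → 55.0 → 91.0

Answer: 91.0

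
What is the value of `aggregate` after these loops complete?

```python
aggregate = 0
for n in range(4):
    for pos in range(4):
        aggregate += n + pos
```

Sum of all n+pos for n,pos in 4x4
`aggregate` takes the values: 0 → 1 → 3 → 6 → 7 → 9 → 12 → 16 → 18 → 21 → 25 → 30 → 33 → 37 → 42 → 48

Answer: 48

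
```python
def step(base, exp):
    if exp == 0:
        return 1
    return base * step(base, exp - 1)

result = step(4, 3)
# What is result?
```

step(4, 3) = 4 * 4 * 4 = 64

Answer: 64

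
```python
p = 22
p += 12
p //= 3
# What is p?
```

Trace:
`p = 22` → p = 22
`p += 12` → p = 34
`p //= 3` → p = 11
So p = 11

Answer: 11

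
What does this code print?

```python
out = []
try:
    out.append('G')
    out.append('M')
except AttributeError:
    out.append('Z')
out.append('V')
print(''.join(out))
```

Execution trace: 'G' (try body) → 'M' (try body, no exception) → 'V' (after the try/except). Output: GMV

Answer: GMV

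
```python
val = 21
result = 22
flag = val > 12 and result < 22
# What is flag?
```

Trace:
`val = 21` → val = 21
`result = 22` → result = 22
`flag = val > 12 and result < 22` → flag = False
So flag = False

Answer: False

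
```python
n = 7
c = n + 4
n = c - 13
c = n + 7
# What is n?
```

Trace:
`n = 7` → n = 7
`c = n + 4` → c = 11
`n = c - 13` → n = -2
`c = n + 7` → c = 5
So n = -2

Answer: -2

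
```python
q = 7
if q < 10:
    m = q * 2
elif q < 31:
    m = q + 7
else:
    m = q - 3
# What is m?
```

Trace:
`q = 7` → q = 7
`if q < 10: ...` → q < 10 is True → m = 14
So m = 14

Answer: 14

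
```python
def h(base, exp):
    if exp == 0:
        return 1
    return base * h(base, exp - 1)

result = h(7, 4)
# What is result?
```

h(7, 4) = 7 * 7 * 7 * 7 = 2401

Answer: 2401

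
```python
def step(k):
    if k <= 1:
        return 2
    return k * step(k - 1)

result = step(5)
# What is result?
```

step(5) = 5 * 4 * 3 * 2 * 2 = 240

Answer: 240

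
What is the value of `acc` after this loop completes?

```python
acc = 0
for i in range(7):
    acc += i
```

Sum of 0 to 6 = 21
`acc` takes the values: 0 → 1 → 3 → 6 → 10 → 15 → 21

Answer: 21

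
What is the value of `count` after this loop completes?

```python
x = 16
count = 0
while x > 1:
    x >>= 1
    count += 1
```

Count right shifts until 1
`count` takes the values: 0 → 1 → 2 → 3 → 4

Answer: 4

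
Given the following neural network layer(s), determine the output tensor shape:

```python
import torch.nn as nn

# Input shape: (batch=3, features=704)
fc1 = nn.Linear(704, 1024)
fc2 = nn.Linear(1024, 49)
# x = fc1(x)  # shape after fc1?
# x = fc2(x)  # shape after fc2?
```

Input: (3, 704) -> after fc1: (3, 1024) -> Output: (3, 49)

Answer: (3, 49)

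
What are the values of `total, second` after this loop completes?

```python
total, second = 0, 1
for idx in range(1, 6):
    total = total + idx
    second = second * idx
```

Sum and factorial of 1 to 5
`total, second` takes the values: (0, 1) → (1, 1) → (3, 1) → (3, 2) → (6, 2) → (6, 6) → (10, 6) → (10, 24) → (15, 24) → (15, 120)

Answer: 15, 120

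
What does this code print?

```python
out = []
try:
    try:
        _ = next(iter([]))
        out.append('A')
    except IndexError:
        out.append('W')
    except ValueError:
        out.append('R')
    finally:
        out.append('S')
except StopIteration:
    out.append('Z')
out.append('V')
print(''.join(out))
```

Execution trace: 'S' (finally) → 'Z' (outer except StopIteration) → 'V' (after the try/except). Output: SZV

Answer: SZV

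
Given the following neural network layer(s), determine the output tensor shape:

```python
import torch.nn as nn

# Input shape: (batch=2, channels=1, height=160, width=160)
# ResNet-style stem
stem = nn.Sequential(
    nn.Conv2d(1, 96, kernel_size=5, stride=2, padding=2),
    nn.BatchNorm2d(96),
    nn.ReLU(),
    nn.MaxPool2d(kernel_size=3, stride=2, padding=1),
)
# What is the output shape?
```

Input: (2, 1, 160, 160) -> after Conv2d 5x5 stride=2: (2, 96, 80, 80) -> Output: (2, 96, 40, 40)

Answer: (2, 96, 40, 40)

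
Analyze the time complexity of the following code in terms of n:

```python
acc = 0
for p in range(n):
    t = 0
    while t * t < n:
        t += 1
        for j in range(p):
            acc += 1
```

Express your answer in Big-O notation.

Each loop level contributes: n × √n × n. Multiplying the contributions gives O(n^2√n).

Answer: O(n^2√n)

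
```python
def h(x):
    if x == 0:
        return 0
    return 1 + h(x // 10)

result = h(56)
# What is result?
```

Count of digits of 56: 2

Answer: 2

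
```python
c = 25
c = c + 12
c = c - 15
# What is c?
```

Trace:
`c = 25` → c = 25
`c = c + 12` → c = 37
`c = c - 15` → c = 22
So c = 22

Answer: 22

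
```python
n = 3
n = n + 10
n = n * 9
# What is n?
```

Trace:
`n = 3` → n = 3
`n = n + 10` → n = 13
`n = n * 9` → n = 117
So n = 117

Answer: 117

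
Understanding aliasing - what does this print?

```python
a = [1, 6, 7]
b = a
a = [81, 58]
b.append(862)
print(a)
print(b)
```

Key concept: rebinding vs mutation: a is rebound to a new list, b still points at the original.
Step by step:
`a = [1, 6, 7]` → a = [1, 6, 7]
`b = a` → b = [1, 6, 7] (same object as a)
`a = [81, 58]` → a = [81, 58]
`b.append(862)` → b = [1, 6, 7, 862]
`print(a)` → prints [81, 58]
`print(b)` → prints [1, 6, 7, 862]

Answer:
[81, 58]
[1, 6, 7, 862]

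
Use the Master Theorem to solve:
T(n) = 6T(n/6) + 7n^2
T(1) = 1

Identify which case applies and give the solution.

a=6, b=6, f(n)=7n^2. log_6(6) = 1. Since c=2 > 1 and the regularity condition holds (6(n/6)^2 = (6/6^2)n^2 with 6/6^2 < 1), Case 3 applies: T(n) = Θ(f(n)) = O(n^2).

Answer: O(n^2) - Case 3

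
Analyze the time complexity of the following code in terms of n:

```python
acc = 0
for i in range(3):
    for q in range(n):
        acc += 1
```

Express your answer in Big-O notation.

Each loop level contributes: 1 × n. Multiplying the contributions gives O(n).

Answer: O(n)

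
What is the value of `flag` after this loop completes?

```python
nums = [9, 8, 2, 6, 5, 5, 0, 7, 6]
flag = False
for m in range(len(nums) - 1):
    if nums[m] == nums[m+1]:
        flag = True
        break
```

Check consecutive duplicates in [9, 8, 2, 6, 5, 5, 0, 7, 6]
`flag` takes the values: False → True

Answer: True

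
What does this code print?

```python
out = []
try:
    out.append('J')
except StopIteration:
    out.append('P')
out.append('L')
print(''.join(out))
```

Execution trace: 'J' (try body, no exception) → 'L' (after the try/except). Output: JL

Answer: JL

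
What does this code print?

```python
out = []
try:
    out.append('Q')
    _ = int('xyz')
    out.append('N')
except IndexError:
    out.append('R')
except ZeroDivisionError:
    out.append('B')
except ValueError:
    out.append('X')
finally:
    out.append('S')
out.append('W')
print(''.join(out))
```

Execution trace: 'Q' (try body) → 'X' (except ValueError) → 'S' (finally) → 'W' (after the try/except). Output: QXSW

Answer: QXSW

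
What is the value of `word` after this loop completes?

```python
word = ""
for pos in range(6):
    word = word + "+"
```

Repeat '+' 6 times
`word` takes the values: "" → "+" → "++" → "+++" → "++++" → "+++++" → "++++++"

Answer: "++++++"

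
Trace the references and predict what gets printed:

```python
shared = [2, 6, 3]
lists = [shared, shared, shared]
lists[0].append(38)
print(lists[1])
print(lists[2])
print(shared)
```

Key concept: list of same reference.
Step by step:
`shared = [2, 6, 3]` → shared = [2, 6, 3]
`lists = [shared, shared, shared]` → lists = [[2, 6, 3], [2, 6, 3], [2, 6, 3]]
`lists[0].append(38)` → shared = [2, 6, 3, 38]; lists = [[2, 6, 3, 38], [2, 6, 3, 38], [2, 6, 3, 38]]
`print(lists[1])` → prints [2, 6, 3, 38]
`print(lists[2])` → prints [2, 6, 3, 38]
`print(shared)` → prints [2, 6, 3, 38]

Answer:
[2, 6, 3, 38]
[2, 6, 3, 38]
[2, 6, 3, 38]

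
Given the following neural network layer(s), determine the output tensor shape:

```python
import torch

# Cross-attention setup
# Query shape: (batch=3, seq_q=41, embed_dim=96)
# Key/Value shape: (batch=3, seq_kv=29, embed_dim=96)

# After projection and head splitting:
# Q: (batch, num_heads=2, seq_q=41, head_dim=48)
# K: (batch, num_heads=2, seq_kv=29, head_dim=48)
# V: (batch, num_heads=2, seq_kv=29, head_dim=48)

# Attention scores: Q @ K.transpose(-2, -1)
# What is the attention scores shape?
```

Input: (3, 41, 96) -> Output: (3, 2, 41, 29)

Answer: (3, 2, 41, 29)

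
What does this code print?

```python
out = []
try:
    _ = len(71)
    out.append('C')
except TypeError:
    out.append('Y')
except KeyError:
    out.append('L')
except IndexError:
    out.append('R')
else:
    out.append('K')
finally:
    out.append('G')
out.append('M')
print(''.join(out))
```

Execution trace: 'Y' (except TypeError) → 'G' (finally) → 'M' (after the try/except). Output: YGM

Answer: YGM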